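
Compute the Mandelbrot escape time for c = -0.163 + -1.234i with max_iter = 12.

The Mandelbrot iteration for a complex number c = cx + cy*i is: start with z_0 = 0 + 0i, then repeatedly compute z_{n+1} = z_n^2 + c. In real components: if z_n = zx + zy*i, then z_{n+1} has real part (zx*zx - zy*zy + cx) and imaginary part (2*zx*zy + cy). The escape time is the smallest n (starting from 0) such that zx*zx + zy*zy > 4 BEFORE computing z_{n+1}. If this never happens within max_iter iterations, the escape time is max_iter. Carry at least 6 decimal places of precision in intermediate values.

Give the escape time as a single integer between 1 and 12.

z_0 = 0 + 0i, c = -0.1630 + -1.2340i
Iter 1: z = -0.1630 + -1.2340i, |z|^2 = 1.5493
Iter 2: z = -1.6592 + -0.8317i, |z|^2 = 3.4447
Iter 3: z = 1.8981 + 1.5259i, |z|^2 = 5.9315
Escaped at iteration 3

Answer: 3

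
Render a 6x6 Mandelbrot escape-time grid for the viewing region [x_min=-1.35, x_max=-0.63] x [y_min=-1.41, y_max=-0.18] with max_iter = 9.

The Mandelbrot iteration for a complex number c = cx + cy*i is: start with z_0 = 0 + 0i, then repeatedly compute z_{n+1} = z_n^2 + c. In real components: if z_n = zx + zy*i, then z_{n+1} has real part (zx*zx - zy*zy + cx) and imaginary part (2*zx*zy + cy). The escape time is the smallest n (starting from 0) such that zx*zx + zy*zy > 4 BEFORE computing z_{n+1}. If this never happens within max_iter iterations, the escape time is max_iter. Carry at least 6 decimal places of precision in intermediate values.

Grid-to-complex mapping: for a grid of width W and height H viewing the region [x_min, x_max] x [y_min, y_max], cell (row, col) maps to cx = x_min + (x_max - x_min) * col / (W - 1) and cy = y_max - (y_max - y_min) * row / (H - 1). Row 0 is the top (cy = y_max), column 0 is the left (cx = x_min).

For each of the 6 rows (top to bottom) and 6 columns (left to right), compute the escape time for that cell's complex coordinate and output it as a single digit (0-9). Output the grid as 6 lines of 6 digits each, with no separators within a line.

Answer: 899999
566679
334459
333344
233333
222222

Derivation:
(row=0, col=0): c = -1.3500 + -0.1800i → escape time 8
(row=0, col=1): c = -1.2060 + -0.1800i → escape time 9
(row=0, col=2): c = -1.0620 + -0.1800i → escape time 9
(row=0, col=3): c = -0.9180 + -0.1800i → escape time 9
(row=0, col=4): c = -0.7740 + -0.1800i → escape time 9
(row=0, col=5): c = -0.6300 + -0.1800i → escape time 9
(row=1, col=0): c = -1.3500 + -0.4260i → escape time 5
(row=1, col=1): c = -1.2060 + -0.4260i → escape time 6
(row=1, col=2): c = -1.0620 + -0.4260i → escape time 6
(row=1, col=3): c = -0.9180 + -0.4260i → escape time 6
(row=1, col=4): c = -0.7740 + -0.4260i → escape time 7
(row=1, col=5): c = -0.6300 + -0.4260i → escape time 9
(row=2, col=0): c = -1.3500 + -0.6720i → escape time 3
(row=2, col=1): c = -1.2060 + -0.6720i → escape time 3
(row=2, col=2): c = -1.0620 + -0.6720i → escape time 4
(row=2, col=3): c = -0.9180 + -0.6720i → escape time 4
(row=2, col=4): c = -0.7740 + -0.6720i → escape time 5
(row=2, col=5): c = -0.6300 + -0.6720i → escape time 9
(row=3, col=0): c = -1.3500 + -0.9180i → escape time 3
(row=3, col=1): c = -1.2060 + -0.9180i → escape time 3
(row=3, col=2): c = -1.0620 + -0.9180i → escape time 3
(row=3, col=3): c = -0.9180 + -0.9180i → escape time 3
(row=3, col=4): c = -0.7740 + -0.9180i → escape time 4
(row=3, col=5): c = -0.6300 + -0.9180i → escape time 4
(row=4, col=0): c = -1.3500 + -1.1640i → escape time 2
(row=4, col=1): c = -1.2060 + -1.1640i → escape time 3
(row=4, col=2): c = -1.0620 + -1.1640i → escape time 3
(row=4, col=3): c = -0.9180 + -1.1640i → escape time 3
(row=4, col=4): c = -0.7740 + -1.1640i → escape time 3
(row=4, col=5): c = -0.6300 + -1.1640i → escape time 3
(row=5, col=0): c = -1.3500 + -1.4100i → escape time 2
(row=5, col=1): c = -1.2060 + -1.4100i → escape time 2
(row=5, col=2): c = -1.0620 + -1.4100i → escape time 2
(row=5, col=3): c = -0.9180 + -1.4100i → escape time 2
(row=5, col=4): c = -0.7740 + -1.4100i → escape time 2
(row=5, col=5): c = -0.6300 + -1.4100i → escape time 2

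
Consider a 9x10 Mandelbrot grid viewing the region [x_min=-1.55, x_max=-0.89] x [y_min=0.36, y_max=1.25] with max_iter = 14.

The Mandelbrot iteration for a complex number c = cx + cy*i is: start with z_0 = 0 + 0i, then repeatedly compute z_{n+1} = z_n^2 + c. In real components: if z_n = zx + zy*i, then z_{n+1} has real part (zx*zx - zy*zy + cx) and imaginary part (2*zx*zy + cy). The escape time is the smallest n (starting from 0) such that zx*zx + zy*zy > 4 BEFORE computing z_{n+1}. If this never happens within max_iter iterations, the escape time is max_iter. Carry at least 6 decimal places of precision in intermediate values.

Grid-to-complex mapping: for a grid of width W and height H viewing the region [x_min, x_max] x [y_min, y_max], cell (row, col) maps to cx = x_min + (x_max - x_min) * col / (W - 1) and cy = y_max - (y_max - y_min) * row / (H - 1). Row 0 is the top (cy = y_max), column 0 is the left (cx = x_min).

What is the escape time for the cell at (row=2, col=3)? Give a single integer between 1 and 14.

z_0 = 0 + 0i, c = -1.3025 + 1.0522i
Iter 1: z = -1.3025 + 1.0522i, |z|^2 = 2.8037
Iter 2: z = -0.7132 + -1.6888i, |z|^2 = 3.3607
Iter 3: z = -3.6460 + 3.4610i, |z|^2 = 25.2720
Escaped at iteration 3

Answer: 3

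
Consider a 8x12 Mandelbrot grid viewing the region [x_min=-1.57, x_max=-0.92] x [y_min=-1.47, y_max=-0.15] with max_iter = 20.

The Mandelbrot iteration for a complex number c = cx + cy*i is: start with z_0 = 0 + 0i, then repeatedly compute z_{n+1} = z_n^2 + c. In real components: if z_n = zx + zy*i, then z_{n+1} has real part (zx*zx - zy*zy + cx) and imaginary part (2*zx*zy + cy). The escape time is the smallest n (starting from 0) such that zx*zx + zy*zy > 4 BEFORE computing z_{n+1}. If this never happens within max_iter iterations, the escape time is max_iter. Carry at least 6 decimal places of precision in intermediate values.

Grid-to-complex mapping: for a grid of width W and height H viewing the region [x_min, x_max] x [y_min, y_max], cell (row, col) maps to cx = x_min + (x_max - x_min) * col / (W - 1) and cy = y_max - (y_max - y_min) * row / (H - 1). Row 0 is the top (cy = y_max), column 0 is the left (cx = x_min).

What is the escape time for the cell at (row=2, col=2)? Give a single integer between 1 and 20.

z_0 = 0 + 0i, c = -1.3843 + -0.3900i
Iter 1: z = -1.3843 + -0.3900i, |z|^2 = 2.0683
Iter 2: z = 0.3799 + 0.6897i, |z|^2 = 0.6200
Iter 3: z = -1.7157 + 0.1340i, |z|^2 = 2.9617
Iter 4: z = 1.5415 + -0.8499i, |z|^2 = 3.0985
Iter 5: z = 0.2697 + -3.0101i, |z|^2 = 9.1337
Escaped at iteration 5

Answer: 5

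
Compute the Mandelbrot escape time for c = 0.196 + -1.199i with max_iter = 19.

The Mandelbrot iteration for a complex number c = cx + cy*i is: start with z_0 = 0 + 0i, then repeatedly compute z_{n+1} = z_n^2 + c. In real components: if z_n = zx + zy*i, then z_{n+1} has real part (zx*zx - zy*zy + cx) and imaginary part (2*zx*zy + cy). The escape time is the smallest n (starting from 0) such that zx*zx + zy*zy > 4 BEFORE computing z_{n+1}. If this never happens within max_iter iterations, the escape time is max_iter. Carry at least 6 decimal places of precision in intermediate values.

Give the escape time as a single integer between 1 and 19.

Answer: 2

Derivation:
z_0 = 0 + 0i, c = 0.1960 + -1.1990i
Iter 1: z = 0.1960 + -1.1990i, |z|^2 = 1.4760
Iter 2: z = -1.2032 + -1.6690i, |z|^2 = 4.2332
Escaped at iteration 2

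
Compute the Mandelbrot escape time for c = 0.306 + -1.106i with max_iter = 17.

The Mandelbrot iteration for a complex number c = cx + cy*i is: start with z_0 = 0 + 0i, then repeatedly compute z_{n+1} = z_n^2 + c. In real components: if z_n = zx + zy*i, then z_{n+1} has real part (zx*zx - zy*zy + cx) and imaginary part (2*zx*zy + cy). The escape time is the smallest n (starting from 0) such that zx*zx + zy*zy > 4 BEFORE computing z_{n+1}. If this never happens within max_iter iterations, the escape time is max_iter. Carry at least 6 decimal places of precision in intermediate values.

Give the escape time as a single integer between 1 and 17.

Answer: 3

Derivation:
z_0 = 0 + 0i, c = 0.3060 + -1.1060i
Iter 1: z = 0.3060 + -1.1060i, |z|^2 = 1.3169
Iter 2: z = -0.8236 + -1.7829i, |z|^2 = 3.8569
Iter 3: z = -2.1943 + 1.8307i, |z|^2 = 8.1667
Escaped at iteration 3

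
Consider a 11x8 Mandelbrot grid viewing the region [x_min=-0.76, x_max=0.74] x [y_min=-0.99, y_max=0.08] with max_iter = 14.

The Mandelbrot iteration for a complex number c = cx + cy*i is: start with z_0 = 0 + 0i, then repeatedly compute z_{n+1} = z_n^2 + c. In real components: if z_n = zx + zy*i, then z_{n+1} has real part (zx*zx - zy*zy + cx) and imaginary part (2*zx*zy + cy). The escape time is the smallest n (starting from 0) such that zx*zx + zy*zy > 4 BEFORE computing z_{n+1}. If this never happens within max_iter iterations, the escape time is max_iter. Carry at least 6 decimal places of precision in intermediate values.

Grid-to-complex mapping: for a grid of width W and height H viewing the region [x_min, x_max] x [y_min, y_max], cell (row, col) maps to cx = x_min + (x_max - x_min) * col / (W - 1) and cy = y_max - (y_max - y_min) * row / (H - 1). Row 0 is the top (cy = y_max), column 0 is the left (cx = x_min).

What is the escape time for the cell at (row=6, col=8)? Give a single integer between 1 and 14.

Answer: 3

Derivation:
z_0 = 0 + 0i, c = 0.4400 + -0.8371i
Iter 1: z = 0.4400 + -0.8371i, |z|^2 = 0.8944
Iter 2: z = -0.0672 + -1.5738i, |z|^2 = 2.4815
Iter 3: z = -2.0324 + -0.6256i, |z|^2 = 4.5221
Escaped at iteration 3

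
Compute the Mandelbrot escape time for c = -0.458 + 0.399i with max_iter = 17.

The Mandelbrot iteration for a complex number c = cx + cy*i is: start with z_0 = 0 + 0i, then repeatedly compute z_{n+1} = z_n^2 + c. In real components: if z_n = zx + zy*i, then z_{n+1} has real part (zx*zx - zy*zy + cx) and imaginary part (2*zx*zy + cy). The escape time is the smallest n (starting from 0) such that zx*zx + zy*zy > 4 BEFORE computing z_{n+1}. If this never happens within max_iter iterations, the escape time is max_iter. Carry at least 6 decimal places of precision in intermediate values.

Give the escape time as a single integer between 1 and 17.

z_0 = 0 + 0i, c = -0.4580 + 0.3990i
Iter 1: z = -0.4580 + 0.3990i, |z|^2 = 0.3690
Iter 2: z = -0.4074 + 0.0335i, |z|^2 = 0.1671
Iter 3: z = -0.2931 + 0.3717i, |z|^2 = 0.2241
Iter 4: z = -0.5102 + 0.1811i, |z|^2 = 0.2931
Iter 5: z = -0.2305 + 0.2142i, |z|^2 = 0.0990
Iter 6: z = -0.4508 + 0.3003i, |z|^2 = 0.2934
Iter 7: z = -0.3450 + 0.1283i, |z|^2 = 0.1355
Iter 8: z = -0.3555 + 0.3105i, |z|^2 = 0.2227
Iter 9: z = -0.4281 + 0.1783i, |z|^2 = 0.2150
Iter 10: z = -0.3066 + 0.2464i, |z|^2 = 0.1547
Iter 11: z = -0.4247 + 0.2479i, |z|^2 = 0.2419
Iter 12: z = -0.3391 + 0.1884i, |z|^2 = 0.1505
Iter 13: z = -0.3785 + 0.2712i, |z|^2 = 0.2168
Iter 14: z = -0.3883 + 0.1937i, |z|^2 = 0.1883
Iter 15: z = -0.3447 + 0.2486i, |z|^2 = 0.1806
Iter 16: z = -0.4010 + 0.2276i, |z|^2 = 0.2126

Answer: 17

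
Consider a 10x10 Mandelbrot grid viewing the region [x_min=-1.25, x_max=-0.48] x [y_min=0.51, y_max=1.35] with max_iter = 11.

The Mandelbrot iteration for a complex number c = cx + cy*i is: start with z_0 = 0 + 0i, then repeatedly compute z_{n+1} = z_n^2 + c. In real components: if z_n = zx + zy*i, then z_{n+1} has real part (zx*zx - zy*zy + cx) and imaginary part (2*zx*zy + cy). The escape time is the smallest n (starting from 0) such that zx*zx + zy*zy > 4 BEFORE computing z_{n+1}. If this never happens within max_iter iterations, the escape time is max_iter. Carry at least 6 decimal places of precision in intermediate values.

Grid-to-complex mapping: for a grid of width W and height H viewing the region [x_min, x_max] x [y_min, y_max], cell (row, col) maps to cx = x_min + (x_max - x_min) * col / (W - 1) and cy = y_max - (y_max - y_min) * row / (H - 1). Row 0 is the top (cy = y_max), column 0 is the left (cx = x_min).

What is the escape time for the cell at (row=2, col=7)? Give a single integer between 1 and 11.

z_0 = 0 + 0i, c = -0.6511 + 1.1633i
Iter 1: z = -0.6511 + 1.1633i, |z|^2 = 1.7773
Iter 2: z = -1.5805 + -0.3516i, |z|^2 = 2.6216
Iter 3: z = 1.7233 + 2.2747i, |z|^2 = 8.1440
Escaped at iteration 3

Answer: 3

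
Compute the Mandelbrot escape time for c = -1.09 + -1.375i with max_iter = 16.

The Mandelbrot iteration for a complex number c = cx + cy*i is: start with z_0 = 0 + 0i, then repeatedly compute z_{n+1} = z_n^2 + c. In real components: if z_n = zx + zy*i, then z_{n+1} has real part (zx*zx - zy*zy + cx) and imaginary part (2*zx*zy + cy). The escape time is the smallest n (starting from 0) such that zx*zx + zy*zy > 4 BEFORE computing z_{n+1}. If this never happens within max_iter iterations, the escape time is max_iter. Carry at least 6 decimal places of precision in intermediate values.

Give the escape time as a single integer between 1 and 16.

z_0 = 0 + 0i, c = -1.0900 + -1.3750i
Iter 1: z = -1.0900 + -1.3750i, |z|^2 = 3.0787
Iter 2: z = -1.7925 + 1.6225i, |z|^2 = 5.8457
Escaped at iteration 2

Answer: 2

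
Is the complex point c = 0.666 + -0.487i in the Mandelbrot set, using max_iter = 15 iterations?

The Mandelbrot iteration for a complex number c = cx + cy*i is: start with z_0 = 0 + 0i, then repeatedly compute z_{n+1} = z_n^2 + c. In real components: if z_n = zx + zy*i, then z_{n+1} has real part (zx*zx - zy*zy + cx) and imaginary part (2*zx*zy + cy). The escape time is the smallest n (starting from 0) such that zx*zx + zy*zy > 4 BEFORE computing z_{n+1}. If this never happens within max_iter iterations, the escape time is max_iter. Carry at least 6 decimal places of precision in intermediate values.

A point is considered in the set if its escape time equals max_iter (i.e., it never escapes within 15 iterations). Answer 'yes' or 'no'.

z_0 = 0 + 0i, c = 0.6660 + -0.4870i
Iter 1: z = 0.6660 + -0.4870i, |z|^2 = 0.6807
Iter 2: z = 0.8724 + -1.1357i, |z|^2 = 2.0508
Iter 3: z = 0.1373 + -2.4685i, |z|^2 = 6.1124
Escaped at iteration 3

Answer: no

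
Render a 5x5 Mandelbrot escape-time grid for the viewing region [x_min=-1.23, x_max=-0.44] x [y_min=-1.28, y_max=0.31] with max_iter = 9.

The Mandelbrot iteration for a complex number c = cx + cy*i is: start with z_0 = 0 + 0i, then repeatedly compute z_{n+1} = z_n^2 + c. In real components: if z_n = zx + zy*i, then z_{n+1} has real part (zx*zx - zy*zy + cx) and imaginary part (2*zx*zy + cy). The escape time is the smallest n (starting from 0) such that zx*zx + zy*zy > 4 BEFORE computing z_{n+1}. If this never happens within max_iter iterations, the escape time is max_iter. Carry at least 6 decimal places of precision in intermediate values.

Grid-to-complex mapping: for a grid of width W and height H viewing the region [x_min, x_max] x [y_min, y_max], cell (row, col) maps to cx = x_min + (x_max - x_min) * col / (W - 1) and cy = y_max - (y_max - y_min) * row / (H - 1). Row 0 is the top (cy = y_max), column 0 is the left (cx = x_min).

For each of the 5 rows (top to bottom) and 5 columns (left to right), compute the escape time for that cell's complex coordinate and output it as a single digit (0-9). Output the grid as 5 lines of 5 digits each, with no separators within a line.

(row=0, col=0): c = -1.2300 + 0.3100i → escape time 9
(row=0, col=1): c = -1.0325 + 0.3100i → escape time 9
(row=0, col=2): c = -0.8350 + 0.3100i → escape time 9
(row=0, col=3): c = -0.6375 + 0.3100i → escape time 9
(row=0, col=4): c = -0.4400 + 0.3100i → escape time 9
(row=1, col=0): c = -1.2300 + -0.0875i → escape time 9
(row=1, col=1): c = -1.0325 + -0.0875i → escape time 9
(row=1, col=2): c = -0.8350 + -0.0875i → escape time 9
(row=1, col=3): c = -0.6375 + -0.0875i → escape time 9
(row=1, col=4): c = -0.4400 + -0.0875i → escape time 9
(row=2, col=0): c = -1.2300 + -0.4850i → escape time 5
(row=2, col=1): c = -1.0325 + -0.4850i → escape time 5
(row=2, col=2): c = -0.8350 + -0.4850i → escape time 6
(row=2, col=3): c = -0.6375 + -0.4850i → escape time 9
(row=2, col=4): c = -0.4400 + -0.4850i → escape time 9
(row=3, col=0): c = -1.2300 + -0.8825i → escape time 3
(row=3, col=1): c = -1.0325 + -0.8825i → escape time 3
(row=3, col=2): c = -0.8350 + -0.8825i → escape time 4
(row=3, col=3): c = -0.6375 + -0.8825i → escape time 4
(row=3, col=4): c = -0.4400 + -0.8825i → escape time 5
(row=4, col=0): c = -1.2300 + -1.2800i → escape time 2
(row=4, col=1): c = -1.0325 + -1.2800i → escape time 2
(row=4, col=2): c = -0.8350 + -1.2800i → escape time 3
(row=4, col=3): c = -0.6375 + -1.2800i → escape time 3
(row=4, col=4): c = -0.4400 + -1.2800i → escape time 3

Answer: 99999
99999
55699
33445
22333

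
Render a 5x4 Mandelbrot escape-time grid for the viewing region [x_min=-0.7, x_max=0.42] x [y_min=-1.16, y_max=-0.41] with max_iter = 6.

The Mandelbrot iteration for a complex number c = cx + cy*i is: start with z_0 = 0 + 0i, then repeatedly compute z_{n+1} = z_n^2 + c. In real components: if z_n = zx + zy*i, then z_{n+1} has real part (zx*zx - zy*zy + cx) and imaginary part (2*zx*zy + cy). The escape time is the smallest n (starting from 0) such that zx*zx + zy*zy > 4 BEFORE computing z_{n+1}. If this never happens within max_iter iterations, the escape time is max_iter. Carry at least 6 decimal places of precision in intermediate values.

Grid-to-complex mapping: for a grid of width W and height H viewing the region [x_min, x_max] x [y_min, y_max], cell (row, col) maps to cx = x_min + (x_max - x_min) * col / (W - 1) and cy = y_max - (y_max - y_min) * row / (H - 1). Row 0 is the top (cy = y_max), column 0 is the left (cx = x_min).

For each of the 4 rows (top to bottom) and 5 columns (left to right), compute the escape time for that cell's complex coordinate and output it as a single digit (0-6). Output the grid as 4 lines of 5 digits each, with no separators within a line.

Answer: 66666
66666
45653
33432

Derivation:
(row=0, col=0): c = -0.7000 + -0.4100i → escape time 6
(row=0, col=1): c = -0.4200 + -0.4100i → escape time 6
(row=0, col=2): c = -0.1400 + -0.4100i → escape time 6
(row=0, col=3): c = 0.1400 + -0.4100i → escape time 6
(row=0, col=4): c = 0.4200 + -0.4100i → escape time 6
(row=1, col=0): c = -0.7000 + -0.6600i → escape time 6
(row=1, col=1): c = -0.4200 + -0.6600i → escape time 6
(row=1, col=2): c = -0.1400 + -0.6600i → escape time 6
(row=1, col=3): c = 0.1400 + -0.6600i → escape time 6
(row=1, col=4): c = 0.4200 + -0.6600i → escape time 6
(row=2, col=0): c = -0.7000 + -0.9100i → escape time 4
(row=2, col=1): c = -0.4200 + -0.9100i → escape time 5
(row=2, col=2): c = -0.1400 + -0.9100i → escape time 6
(row=2, col=3): c = 0.1400 + -0.9100i → escape time 5
(row=2, col=4): c = 0.4200 + -0.9100i → escape time 3
(row=3, col=0): c = -0.7000 + -1.1600i → escape time 3
(row=3, col=1): c = -0.4200 + -1.1600i → escape time 3
(row=3, col=2): c = -0.1400 + -1.1600i → escape time 4
(row=3, col=3): c = 0.1400 + -1.1600i → escape time 3
(row=3, col=4): c = 0.4200 + -1.1600i → escape time 2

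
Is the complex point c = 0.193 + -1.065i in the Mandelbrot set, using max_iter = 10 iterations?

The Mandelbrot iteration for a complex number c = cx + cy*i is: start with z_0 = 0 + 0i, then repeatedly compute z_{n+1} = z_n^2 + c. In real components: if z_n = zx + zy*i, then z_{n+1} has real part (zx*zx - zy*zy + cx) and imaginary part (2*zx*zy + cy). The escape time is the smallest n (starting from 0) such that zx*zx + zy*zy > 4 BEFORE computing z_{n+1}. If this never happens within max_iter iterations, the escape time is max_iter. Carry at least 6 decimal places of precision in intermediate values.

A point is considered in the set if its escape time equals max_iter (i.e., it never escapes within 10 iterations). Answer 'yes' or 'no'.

z_0 = 0 + 0i, c = 0.1930 + -1.0650i
Iter 1: z = 0.1930 + -1.0650i, |z|^2 = 1.1715
Iter 2: z = -0.9040 + -1.4761i, |z|^2 = 2.9960
Iter 3: z = -1.1687 + 1.6037i, |z|^2 = 3.9376
Iter 4: z = -1.0131 + -4.8134i, |z|^2 = 24.1950
Escaped at iteration 4

Answer: no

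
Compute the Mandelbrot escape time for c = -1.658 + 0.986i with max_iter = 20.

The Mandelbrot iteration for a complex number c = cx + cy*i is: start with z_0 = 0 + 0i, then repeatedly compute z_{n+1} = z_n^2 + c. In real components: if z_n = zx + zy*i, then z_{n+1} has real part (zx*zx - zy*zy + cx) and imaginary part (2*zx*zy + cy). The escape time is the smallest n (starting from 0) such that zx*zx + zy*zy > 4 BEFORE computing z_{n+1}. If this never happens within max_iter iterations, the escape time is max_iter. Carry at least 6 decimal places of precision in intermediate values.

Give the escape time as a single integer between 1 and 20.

Answer: 2

Derivation:
z_0 = 0 + 0i, c = -1.6580 + 0.9860i
Iter 1: z = -1.6580 + 0.9860i, |z|^2 = 3.7212
Iter 2: z = 0.1188 + -2.2836i, |z|^2 = 5.2288
Escaped at iteration 2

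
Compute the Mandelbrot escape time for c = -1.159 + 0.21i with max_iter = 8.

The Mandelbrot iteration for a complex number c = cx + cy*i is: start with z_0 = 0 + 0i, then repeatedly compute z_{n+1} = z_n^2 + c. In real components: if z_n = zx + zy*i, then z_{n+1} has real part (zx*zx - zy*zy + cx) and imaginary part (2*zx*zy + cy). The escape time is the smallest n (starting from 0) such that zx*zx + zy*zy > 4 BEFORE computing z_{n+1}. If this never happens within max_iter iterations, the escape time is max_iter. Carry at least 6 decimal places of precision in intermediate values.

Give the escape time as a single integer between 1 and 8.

Answer: 8

Derivation:
z_0 = 0 + 0i, c = -1.1590 + 0.2100i
Iter 1: z = -1.1590 + 0.2100i, |z|^2 = 1.3874
Iter 2: z = 0.1402 + -0.2768i, |z|^2 = 0.0963
Iter 3: z = -1.2160 + 0.1324i, |z|^2 = 1.4961
Iter 4: z = 0.3020 + -0.1120i, |z|^2 = 0.1038
Iter 5: z = -1.0803 + 0.1424i, |z|^2 = 1.1874
Iter 6: z = -0.0122 + -0.0976i, |z|^2 = 0.0097
Iter 7: z = -1.1684 + 0.2124i, |z|^2 = 1.4102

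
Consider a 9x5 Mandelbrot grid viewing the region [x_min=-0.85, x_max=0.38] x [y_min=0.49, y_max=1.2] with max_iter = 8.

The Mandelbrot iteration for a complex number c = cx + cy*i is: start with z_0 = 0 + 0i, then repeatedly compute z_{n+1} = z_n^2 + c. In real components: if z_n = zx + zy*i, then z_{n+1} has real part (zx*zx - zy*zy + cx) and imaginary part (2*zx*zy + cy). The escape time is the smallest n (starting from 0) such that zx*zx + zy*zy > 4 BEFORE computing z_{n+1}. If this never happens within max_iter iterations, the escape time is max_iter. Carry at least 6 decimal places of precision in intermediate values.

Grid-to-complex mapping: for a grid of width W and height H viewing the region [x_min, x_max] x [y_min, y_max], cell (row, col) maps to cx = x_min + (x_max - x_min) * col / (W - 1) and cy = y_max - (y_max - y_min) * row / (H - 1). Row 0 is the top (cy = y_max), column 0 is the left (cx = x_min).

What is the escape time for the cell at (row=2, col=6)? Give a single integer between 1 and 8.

z_0 = 0 + 0i, c = 0.0725 + 0.8450i
Iter 1: z = 0.0725 + 0.8450i, |z|^2 = 0.7193
Iter 2: z = -0.6363 + 0.9675i, |z|^2 = 1.3409
Iter 3: z = -0.4588 + -0.3862i, |z|^2 = 0.3596
Iter 4: z = 0.1338 + 1.1994i, |z|^2 = 1.4564
Iter 5: z = -1.3481 + 1.1660i, |z|^2 = 3.1768
Iter 6: z = 0.5303 + -2.2986i, |z|^2 = 5.5648
Escaped at iteration 6

Answer: 6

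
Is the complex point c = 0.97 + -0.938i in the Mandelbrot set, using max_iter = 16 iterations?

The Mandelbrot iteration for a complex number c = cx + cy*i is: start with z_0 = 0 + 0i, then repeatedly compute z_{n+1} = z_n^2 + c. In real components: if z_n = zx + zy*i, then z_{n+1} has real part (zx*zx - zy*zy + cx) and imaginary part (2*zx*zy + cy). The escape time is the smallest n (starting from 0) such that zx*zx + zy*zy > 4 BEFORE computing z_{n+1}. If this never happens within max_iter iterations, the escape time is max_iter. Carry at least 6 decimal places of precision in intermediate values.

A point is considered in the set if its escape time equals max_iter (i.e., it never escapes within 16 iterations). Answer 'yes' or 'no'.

z_0 = 0 + 0i, c = 0.9700 + -0.9380i
Iter 1: z = 0.9700 + -0.9380i, |z|^2 = 1.8207
Iter 2: z = 1.0311 + -2.7577i, |z|^2 = 8.6681
Escaped at iteration 2

Answer: no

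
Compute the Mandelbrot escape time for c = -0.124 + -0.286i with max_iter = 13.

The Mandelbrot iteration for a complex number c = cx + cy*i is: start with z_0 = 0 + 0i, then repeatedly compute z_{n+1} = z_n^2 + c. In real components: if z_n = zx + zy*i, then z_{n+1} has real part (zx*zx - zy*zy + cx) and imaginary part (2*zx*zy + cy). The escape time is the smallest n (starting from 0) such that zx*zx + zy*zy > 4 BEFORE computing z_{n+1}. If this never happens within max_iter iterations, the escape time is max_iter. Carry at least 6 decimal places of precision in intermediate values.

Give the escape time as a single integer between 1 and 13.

z_0 = 0 + 0i, c = -0.1240 + -0.2860i
Iter 1: z = -0.1240 + -0.2860i, |z|^2 = 0.0972
Iter 2: z = -0.1904 + -0.2151i, |z|^2 = 0.0825
Iter 3: z = -0.1340 + -0.2041i, |z|^2 = 0.0596
Iter 4: z = -0.1477 + -0.2313i, |z|^2 = 0.0753
Iter 5: z = -0.1557 + -0.2177i, |z|^2 = 0.0716
Iter 6: z = -0.1471 + -0.2182i, |z|^2 = 0.0693
Iter 7: z = -0.1500 + -0.2218i, |z|^2 = 0.0717
Iter 8: z = -0.1507 + -0.2195i, |z|^2 = 0.0709
Iter 9: z = -0.1495 + -0.2199i, |z|^2 = 0.0707
Iter 10: z = -0.1500 + -0.2203i, |z|^2 = 0.0710
Iter 11: z = -0.1500 + -0.2199i, |z|^2 = 0.0709
Iter 12: z = -0.1499 + -0.2200i, |z|^2 = 0.0709

Answer: 13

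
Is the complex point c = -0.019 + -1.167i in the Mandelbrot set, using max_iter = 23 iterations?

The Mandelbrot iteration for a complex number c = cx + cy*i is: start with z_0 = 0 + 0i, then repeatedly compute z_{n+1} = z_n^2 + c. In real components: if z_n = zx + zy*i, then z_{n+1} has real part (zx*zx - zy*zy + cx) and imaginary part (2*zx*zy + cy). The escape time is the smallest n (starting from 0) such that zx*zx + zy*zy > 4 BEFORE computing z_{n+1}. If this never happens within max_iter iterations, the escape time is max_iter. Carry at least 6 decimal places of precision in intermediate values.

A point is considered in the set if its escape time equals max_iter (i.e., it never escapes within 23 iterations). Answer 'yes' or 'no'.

Answer: no

Derivation:
z_0 = 0 + 0i, c = -0.0190 + -1.1670i
Iter 1: z = -0.0190 + -1.1670i, |z|^2 = 1.3623
Iter 2: z = -1.3805 + -1.1227i, |z|^2 = 3.1662
Iter 3: z = 0.6265 + 1.9327i, |z|^2 = 4.1279
Escaped at iteration 3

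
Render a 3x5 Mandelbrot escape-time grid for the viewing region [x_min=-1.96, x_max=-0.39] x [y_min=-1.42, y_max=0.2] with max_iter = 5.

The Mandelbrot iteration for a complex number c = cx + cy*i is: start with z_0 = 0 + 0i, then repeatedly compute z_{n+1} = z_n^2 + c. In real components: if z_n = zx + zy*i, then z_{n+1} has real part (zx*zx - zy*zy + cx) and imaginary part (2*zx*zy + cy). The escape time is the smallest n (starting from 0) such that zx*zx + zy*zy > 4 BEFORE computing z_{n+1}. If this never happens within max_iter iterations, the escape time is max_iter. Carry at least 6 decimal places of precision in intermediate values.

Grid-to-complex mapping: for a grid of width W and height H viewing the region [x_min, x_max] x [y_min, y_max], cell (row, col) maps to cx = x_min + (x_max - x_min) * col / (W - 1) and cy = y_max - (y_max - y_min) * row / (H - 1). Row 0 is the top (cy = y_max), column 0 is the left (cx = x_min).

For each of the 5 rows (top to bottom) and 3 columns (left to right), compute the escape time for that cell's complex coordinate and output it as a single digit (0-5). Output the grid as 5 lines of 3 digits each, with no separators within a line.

(row=0, col=0): c = -1.9600 + 0.2000i → escape time 3
(row=0, col=1): c = -1.1750 + 0.2000i → escape time 5
(row=0, col=2): c = -0.3900 + 0.2000i → escape time 5
(row=1, col=0): c = -1.9600 + -0.2050i → escape time 3
(row=1, col=1): c = -1.1750 + -0.2050i → escape time 5
(row=1, col=2): c = -0.3900 + -0.2050i → escape time 5
(row=2, col=0): c = -1.9600 + -0.6100i → escape time 1
(row=2, col=1): c = -1.1750 + -0.6100i → escape time 3
(row=2, col=2): c = -0.3900 + -0.6100i → escape time 5
(row=3, col=0): c = -1.9600 + -1.0150i → escape time 1
(row=3, col=1): c = -1.1750 + -1.0150i → escape time 3
(row=3, col=2): c = -0.3900 + -1.0150i → escape time 4
(row=4, col=0): c = -1.9600 + -1.4200i → escape time 1
(row=4, col=1): c = -1.1750 + -1.4200i → escape time 2
(row=4, col=2): c = -0.3900 + -1.4200i → escape time 2

Answer: 355
355
135
134
122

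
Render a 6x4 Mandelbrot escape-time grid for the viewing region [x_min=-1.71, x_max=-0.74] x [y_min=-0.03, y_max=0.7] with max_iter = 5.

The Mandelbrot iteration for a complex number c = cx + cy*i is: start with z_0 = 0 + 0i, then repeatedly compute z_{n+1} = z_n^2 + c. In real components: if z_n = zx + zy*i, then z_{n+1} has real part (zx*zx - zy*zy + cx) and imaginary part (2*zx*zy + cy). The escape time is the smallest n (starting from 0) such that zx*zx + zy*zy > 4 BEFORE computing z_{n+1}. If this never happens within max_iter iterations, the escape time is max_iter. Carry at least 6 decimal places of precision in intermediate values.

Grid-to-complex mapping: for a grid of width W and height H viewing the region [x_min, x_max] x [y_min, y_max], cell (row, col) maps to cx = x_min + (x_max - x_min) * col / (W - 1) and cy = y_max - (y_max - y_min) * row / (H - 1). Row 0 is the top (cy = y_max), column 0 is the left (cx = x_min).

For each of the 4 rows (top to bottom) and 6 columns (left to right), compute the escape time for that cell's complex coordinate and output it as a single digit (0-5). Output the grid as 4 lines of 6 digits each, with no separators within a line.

(row=0, col=0): c = -1.7100 + 0.7000i → escape time 3
(row=0, col=1): c = -1.5160 + 0.7000i → escape time 3
(row=0, col=2): c = -1.3220 + 0.7000i → escape time 3
(row=0, col=3): c = -1.1280 + 0.7000i → escape time 3
(row=0, col=4): c = -0.9340 + 0.7000i → escape time 4
(row=0, col=5): c = -0.7400 + 0.7000i → escape time 5
(row=1, col=0): c = -1.7100 + 0.4567i → escape time 3
(row=1, col=1): c = -1.5160 + 0.4567i → escape time 3
(row=1, col=2): c = -1.3220 + 0.4567i → escape time 4
(row=1, col=3): c = -1.1280 + 0.4567i → escape time 5
(row=1, col=4): c = -0.9340 + 0.4567i → escape time 5
(row=1, col=5): c = -0.7400 + 0.4567i → escape time 5
(row=2, col=0): c = -1.7100 + 0.2133i → escape time 4
(row=2, col=1): c = -1.5160 + 0.2133i → escape time 5
(row=2, col=2): c = -1.3220 + 0.2133i → escape time 5
(row=2, col=3): c = -1.1280 + 0.2133i → escape time 5
(row=2, col=4): c = -0.9340 + 0.2133i → escape time 5
(row=2, col=5): c = -0.7400 + 0.2133i → escape time 5
(row=3, col=0): c = -1.7100 + -0.0300i → escape time 5
(row=3, col=1): c = -1.5160 + -0.0300i → escape time 5
(row=3, col=2): c = -1.3220 + -0.0300i → escape time 5
(row=3, col=3): c = -1.1280 + -0.0300i → escape time 5
(row=3, col=4): c = -0.9340 + -0.0300i → escape time 5
(row=3, col=5): c = -0.7400 + -0.0300i → escape time 5

Answer: 333345
334555
455555
555555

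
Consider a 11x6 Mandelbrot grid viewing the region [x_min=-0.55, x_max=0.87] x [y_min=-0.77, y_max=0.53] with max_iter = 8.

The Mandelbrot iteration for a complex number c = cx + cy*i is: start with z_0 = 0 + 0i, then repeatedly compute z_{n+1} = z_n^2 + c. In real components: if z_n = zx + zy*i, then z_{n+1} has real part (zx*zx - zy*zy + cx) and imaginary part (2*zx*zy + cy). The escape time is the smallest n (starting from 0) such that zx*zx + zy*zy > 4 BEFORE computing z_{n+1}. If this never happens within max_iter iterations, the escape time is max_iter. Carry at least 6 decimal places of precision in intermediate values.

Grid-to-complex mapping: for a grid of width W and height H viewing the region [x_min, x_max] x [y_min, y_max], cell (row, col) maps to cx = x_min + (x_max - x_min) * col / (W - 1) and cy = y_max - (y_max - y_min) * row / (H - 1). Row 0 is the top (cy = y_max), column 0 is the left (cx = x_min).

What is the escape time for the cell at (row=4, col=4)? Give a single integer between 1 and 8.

z_0 = 0 + 0i, c = 0.0180 + -0.5100i
Iter 1: z = 0.0180 + -0.5100i, |z|^2 = 0.2604
Iter 2: z = -0.2418 + -0.5284i, |z|^2 = 0.3376
Iter 3: z = -0.2027 + -0.2545i, |z|^2 = 0.1059
Iter 4: z = -0.0057 + -0.4068i, |z|^2 = 0.1655
Iter 5: z = -0.1475 + -0.5054i, |z|^2 = 0.2772
Iter 6: z = -0.2157 + -0.3609i, |z|^2 = 0.1768
Iter 7: z = -0.0658 + -0.3543i, |z|^2 = 0.1299

Answer: 8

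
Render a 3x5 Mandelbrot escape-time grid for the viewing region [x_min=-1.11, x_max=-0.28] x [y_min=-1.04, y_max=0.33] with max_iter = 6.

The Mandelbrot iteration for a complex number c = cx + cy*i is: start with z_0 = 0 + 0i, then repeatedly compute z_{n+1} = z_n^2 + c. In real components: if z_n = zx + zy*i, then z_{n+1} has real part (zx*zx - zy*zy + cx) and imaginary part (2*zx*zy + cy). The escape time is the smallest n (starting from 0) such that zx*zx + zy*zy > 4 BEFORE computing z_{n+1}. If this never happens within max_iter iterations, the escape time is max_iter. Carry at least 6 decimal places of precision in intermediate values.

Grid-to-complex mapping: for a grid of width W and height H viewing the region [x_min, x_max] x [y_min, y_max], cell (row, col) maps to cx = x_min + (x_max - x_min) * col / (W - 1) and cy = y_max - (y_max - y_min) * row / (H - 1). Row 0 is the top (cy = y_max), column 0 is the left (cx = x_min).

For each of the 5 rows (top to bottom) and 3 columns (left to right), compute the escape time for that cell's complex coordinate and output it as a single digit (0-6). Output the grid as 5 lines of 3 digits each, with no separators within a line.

(row=0, col=0): c = -1.1100 + 0.3300i → escape time 6
(row=0, col=1): c = -0.6950 + 0.3300i → escape time 6
(row=0, col=2): c = -0.2800 + 0.3300i → escape time 6
(row=1, col=0): c = -1.1100 + -0.0125i → escape time 6
(row=1, col=1): c = -0.6950 + -0.0125i → escape time 6
(row=1, col=2): c = -0.2800 + -0.0125i → escape time 6
(row=2, col=0): c = -1.1100 + -0.3550i → escape time 6
(row=2, col=1): c = -0.6950 + -0.3550i → escape time 6
(row=2, col=2): c = -0.2800 + -0.3550i → escape time 6
(row=3, col=0): c = -1.1100 + -0.6975i → escape time 3
(row=3, col=1): c = -0.6950 + -0.6975i → escape time 5
(row=3, col=2): c = -0.2800 + -0.6975i → escape time 6
(row=4, col=0): c = -1.1100 + -1.0400i → escape time 3
(row=4, col=1): c = -0.6950 + -1.0400i → escape time 3
(row=4, col=2): c = -0.2800 + -1.0400i → escape time 5

Answer: 666
666
666
356
335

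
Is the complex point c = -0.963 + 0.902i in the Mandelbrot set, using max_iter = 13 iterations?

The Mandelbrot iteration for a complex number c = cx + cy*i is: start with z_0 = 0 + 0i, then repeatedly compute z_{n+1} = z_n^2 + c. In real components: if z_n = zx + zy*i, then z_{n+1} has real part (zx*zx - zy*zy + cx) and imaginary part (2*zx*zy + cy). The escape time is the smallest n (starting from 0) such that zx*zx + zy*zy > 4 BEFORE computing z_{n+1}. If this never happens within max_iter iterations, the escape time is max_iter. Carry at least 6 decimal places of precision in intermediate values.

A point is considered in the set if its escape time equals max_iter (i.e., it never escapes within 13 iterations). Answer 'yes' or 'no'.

z_0 = 0 + 0i, c = -0.9630 + 0.9020i
Iter 1: z = -0.9630 + 0.9020i, |z|^2 = 1.7410
Iter 2: z = -0.8492 + -0.8353i, |z|^2 = 1.4188
Iter 3: z = -0.9394 + 2.3207i, |z|^2 = 6.2680
Escaped at iteration 3

Answer: no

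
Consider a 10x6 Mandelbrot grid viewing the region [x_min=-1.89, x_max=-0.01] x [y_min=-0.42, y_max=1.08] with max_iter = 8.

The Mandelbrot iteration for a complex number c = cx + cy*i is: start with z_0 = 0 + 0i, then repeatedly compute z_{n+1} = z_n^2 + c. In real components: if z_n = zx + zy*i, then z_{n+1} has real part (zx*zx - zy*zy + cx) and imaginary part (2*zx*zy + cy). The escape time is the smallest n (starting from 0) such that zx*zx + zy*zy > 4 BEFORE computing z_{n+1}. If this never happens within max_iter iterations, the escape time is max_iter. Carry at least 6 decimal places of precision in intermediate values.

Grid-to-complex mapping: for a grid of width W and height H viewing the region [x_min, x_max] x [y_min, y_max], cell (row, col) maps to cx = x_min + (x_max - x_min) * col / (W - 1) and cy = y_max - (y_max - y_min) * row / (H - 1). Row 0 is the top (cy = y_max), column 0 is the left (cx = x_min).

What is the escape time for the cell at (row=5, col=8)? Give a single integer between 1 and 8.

z_0 = 0 + 0i, c = -0.2189 + -0.4200i
Iter 1: z = -0.2189 + -0.4200i, |z|^2 = 0.2243
Iter 2: z = -0.3474 + -0.2361i, |z|^2 = 0.1764
Iter 3: z = -0.1540 + -0.2559i, |z|^2 = 0.0892
Iter 4: z = -0.2607 + -0.3412i, |z|^2 = 0.1844
Iter 5: z = -0.2673 + -0.2421i, |z|^2 = 0.1301
Iter 6: z = -0.2060 + -0.2905i, |z|^2 = 0.1269
Iter 7: z = -0.2609 + -0.3003i, |z|^2 = 0.1582

Answer: 8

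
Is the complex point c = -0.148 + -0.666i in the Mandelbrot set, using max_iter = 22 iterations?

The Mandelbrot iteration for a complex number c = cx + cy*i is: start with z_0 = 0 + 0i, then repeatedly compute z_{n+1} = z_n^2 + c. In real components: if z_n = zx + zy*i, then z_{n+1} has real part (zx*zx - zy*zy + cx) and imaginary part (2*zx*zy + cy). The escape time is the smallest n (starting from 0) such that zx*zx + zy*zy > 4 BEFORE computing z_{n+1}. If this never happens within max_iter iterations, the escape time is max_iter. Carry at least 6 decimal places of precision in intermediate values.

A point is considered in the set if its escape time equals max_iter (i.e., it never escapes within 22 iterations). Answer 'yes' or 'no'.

Answer: yes

Derivation:
z_0 = 0 + 0i, c = -0.1480 + -0.6660i
Iter 1: z = -0.1480 + -0.6660i, |z|^2 = 0.4655
Iter 2: z = -0.5697 + -0.4689i, |z|^2 = 0.5443
Iter 3: z = -0.0433 + -0.1318i, |z|^2 = 0.0193
Iter 4: z = -0.1635 + -0.6546i, |z|^2 = 0.4552
Iter 5: z = -0.5497 + -0.4520i, |z|^2 = 0.5065
Iter 6: z = -0.0501 + -0.1691i, |z|^2 = 0.0311
Iter 7: z = -0.1741 + -0.6491i, |z|^2 = 0.4516
Iter 8: z = -0.5390 + -0.4400i, |z|^2 = 0.4841
Iter 9: z = -0.0511 + -0.1917i, |z|^2 = 0.0394
Iter 10: z = -0.1821 + -0.6464i, |z|^2 = 0.4510
Iter 11: z = -0.5327 + -0.4305i, |z|^2 = 0.4691
Iter 12: z = -0.0496 + -0.2073i, |z|^2 = 0.0454
Iter 13: z = -0.1885 + -0.6454i, |z|^2 = 0.4521
Iter 14: z = -0.5290 + -0.4226i, |z|^2 = 0.4585
Iter 15: z = -0.0468 + -0.2188i, |z|^2 = 0.0501
Iter 16: z = -0.1937 + -0.6455i, |z|^2 = 0.4542
Iter 17: z = -0.5272 + -0.4159i, |z|^2 = 0.4509
Iter 18: z = -0.0431 + -0.2274i, |z|^2 = 0.0536
Iter 19: z = -0.1979 + -0.6464i, |z|^2 = 0.4570
Iter 20: z = -0.5267 + -0.4102i, |z|^2 = 0.4457
Iter 21: z = -0.0388 + -0.2339i, |z|^2 = 0.0562
Did not escape in 22 iterations → in set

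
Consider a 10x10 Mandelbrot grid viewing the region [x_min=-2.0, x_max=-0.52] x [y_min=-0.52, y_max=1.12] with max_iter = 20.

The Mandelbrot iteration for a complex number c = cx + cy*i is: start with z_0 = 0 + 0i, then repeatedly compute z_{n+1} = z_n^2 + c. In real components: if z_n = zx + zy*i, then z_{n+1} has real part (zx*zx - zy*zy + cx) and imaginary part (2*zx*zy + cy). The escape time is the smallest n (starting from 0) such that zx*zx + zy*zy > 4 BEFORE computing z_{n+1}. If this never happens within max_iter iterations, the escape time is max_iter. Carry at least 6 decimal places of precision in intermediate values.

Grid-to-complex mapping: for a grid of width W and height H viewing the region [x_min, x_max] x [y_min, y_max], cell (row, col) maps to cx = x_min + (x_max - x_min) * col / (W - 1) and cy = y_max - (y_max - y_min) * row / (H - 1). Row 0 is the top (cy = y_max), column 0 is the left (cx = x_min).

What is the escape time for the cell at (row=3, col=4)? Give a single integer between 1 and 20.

z_0 = 0 + 0i, c = -1.3422 + 0.5733i
Iter 1: z = -1.3422 + 0.5733i, |z|^2 = 2.1303
Iter 2: z = 0.1306 + -0.9657i, |z|^2 = 0.9497
Iter 3: z = -2.2578 + 0.3210i, |z|^2 = 5.2008
Escaped at iteration 3

Answer: 3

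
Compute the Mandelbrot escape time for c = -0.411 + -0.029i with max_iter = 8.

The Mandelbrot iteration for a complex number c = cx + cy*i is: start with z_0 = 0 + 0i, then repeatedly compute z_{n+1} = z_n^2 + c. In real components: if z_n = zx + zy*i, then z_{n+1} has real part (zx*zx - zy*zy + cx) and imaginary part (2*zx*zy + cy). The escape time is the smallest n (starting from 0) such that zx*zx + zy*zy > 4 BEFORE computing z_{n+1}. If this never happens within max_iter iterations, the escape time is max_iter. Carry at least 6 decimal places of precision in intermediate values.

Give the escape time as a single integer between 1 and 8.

z_0 = 0 + 0i, c = -0.4110 + -0.0290i
Iter 1: z = -0.4110 + -0.0290i, |z|^2 = 0.1698
Iter 2: z = -0.2429 + -0.0052i, |z|^2 = 0.0590
Iter 3: z = -0.3520 + -0.0265i, |z|^2 = 0.1246
Iter 4: z = -0.2878 + -0.0103i, |z|^2 = 0.0829
Iter 5: z = -0.3283 + -0.0230i, |z|^2 = 0.1083
Iter 6: z = -0.3038 + -0.0139i, |z|^2 = 0.0925
Iter 7: z = -0.3189 + -0.0206i, |z|^2 = 0.1021

Answer: 8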